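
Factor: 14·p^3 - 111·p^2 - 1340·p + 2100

Trying the rational-root candidates, p = 14 is a root, giving the factor (p - 14) and quotient 14·p^2 + 85·p - 150.
The remaining quadratic factors as (7·p - 10)(2·p + 15).

(2·p + 15)·(7·p - 10)·(p - 14)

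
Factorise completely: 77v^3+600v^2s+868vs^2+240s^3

(7v+10s)(11v+4s)(v+6s)

Group: v(77v^2+138vs+40s^2) + 6s(77v^2+138vs+40s^2); both groups contain (77v^2+138vs+40s^2), so (v+6s) is a factor with cofactor 77v^2+138vs+40s^2.
The cofactor groups again: 77v^2+138vs+40s^2 = 11v(7v+10s) + 4s(7v+10s); both groups contain (7v+10s), giving (11v+4s)(7v+10s).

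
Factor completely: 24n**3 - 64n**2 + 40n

8n(3n - 5)(n - 1)

Pull out the common factor 8n, then factor the remaining trinomial.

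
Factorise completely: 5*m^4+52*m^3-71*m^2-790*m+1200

(5*m-8)*(m+10)*(m+5)*(m-3)

By the rational root theorem, m = 3 is a root, so (m-3) is a factor; dividing leaves 5*m^3+67*m^2+130*m-400.
Then m = -10 is a root, so (m+10) divides it; the quotient is 5*m^2+17*m-40.
The remaining quadratic factors as (m+5)(5*m-8).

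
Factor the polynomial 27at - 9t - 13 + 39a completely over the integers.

Group as (27at + 39a) + (-9t - 13) = 3a(9t + 13) - (9t + 13).
Both groups share the factor (9t + 13).

(3a - 1)(9t + 13)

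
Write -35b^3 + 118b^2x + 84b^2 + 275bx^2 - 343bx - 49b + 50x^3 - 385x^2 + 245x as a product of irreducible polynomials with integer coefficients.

-(5b + x - 7)(7b + 10x - 7)(b - 5x)

Group: 5b(-7b^2 + 25bx + 7b + 50x^2 - 35x) + (x - 7)(-7b^2 + 25bx + 7b + 50x^2 - 35x); both groups contain (-7b^2 + 25bx + 7b + 50x^2 - 35x), so (5b + x - 7) is a factor with cofactor -7b^2 + 25bx + 7b + 50x^2 - 35x.
The cofactor groups again: -7b^2 + 25bx + 7b + 50x^2 - 35x = -b(7b + 10x - 7) + 5x(7b + 10x - 7); both groups contain (7b + 10x - 7), giving -(b - 5x)(7b + 10x - 7).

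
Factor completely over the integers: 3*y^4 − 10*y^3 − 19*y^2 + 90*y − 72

Trying the rational-root candidates, y = 4/3 is a root, so (3*y − 4) divides it; the quotient is y^3 − 2*y^2 − 9*y + 18.
Continuing, y = −3 is a root, so (y + 3) is a factor; dividing leaves y^2 − 5*y + 6.
The remaining quadratic factors as (y − 2)(y − 3).

(3*y − 4)*(y + 3)*(y − 2)*(y − 3)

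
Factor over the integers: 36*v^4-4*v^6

-4*v^4*(v+3)*(v-3)

Every term has a factor of 4*v^4; factoring it out leaves -v^2+9.
Recognize a difference of squares with the parts 3 and v.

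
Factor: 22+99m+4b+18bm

Group as (18bm+4b) + (99m+22) = 2b(9m+2) + 11(9m+2).
Both groups share the factor (9m+2).

(2b+11)(9m+2)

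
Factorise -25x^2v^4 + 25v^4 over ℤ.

Pull out the common factor 25v^4, leaving -x^2 + 1.
Recognize a difference of squares with the parts 1 and x.

-25v^4(x + 1)(x - 1)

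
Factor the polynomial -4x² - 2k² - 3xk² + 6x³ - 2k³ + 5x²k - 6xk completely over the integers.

Group: x(6x² - xk - 4x - 2k² - 2k) + k(6x² - xk - 4x - 2k² - 2k); both groups contain (6x² - xk - 4x - 2k² - 2k), so (x + k) is a factor with cofactor 6x² - xk - 4x - 2k² - 2k.
The cofactor groups again: 6x² - xk - 4x - 2k² - 2k = 3x(2x + k) + (-2k - 2)(2x + k); both groups contain (2x + k), giving (3x - 2k - 2)(2x + k).

(3x - 2k - 2)(2x + k)(x + k)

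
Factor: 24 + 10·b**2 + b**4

(b**2 + 4)·(b**2 + 6)

Substitute u = b**2 to get a quadratic in u, then factor.
b**2 + 4 is irreducible over ℤ (sum of squares).
b**2 + 6 is irreducible over ℤ (always positive, so no real roots).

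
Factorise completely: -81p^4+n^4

(n)⁴ − (3p)⁴ = ((n)² − (3p)²)((n)² + (3p)²); the first factor splits again, the second (n^2+9p^2) is irreducible.

(n+3p)(n-3p)(n^2+9p^2)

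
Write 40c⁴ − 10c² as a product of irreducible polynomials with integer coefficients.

Pull out the common factor 10c²; 4c² − 1 is a difference of squares.

10c²(2c + 1)(2c − 1)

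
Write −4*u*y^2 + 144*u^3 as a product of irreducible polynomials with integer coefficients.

4*u*(6*u + y)*(6*u − y)

Every term has a factor of 4*u. Then 36*u^2 − y^2 = (6*u)² − (y)².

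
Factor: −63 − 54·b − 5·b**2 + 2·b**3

Among the possible rational roots, b = −3 is a root, so (b + 3) divides it; the quotient is 2·b**2 − 11·b − 21.
The remaining quadratic factors as (b − 7)(2·b + 3).

(2·b + 3)·(b + 3)·(b − 7)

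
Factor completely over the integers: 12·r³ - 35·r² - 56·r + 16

(3·r + 4)·(4·r - 1)·(r - 4)

Trying the rational-root candidates, r = 4 is a root, so (r - 4) divides it; the quotient is 12·r² + 13·r - 4.
The remaining quadratic factors as (4·r - 1)(3·r + 4).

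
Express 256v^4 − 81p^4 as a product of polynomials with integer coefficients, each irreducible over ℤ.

Write as (16v^2)² − (9p^2)², then factor 16v^2 − 9p^2 once more.

(4v − 3p)(4v + 3p)(16v^2 + 9p^2)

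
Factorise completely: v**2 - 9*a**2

(v - 3*a)*(v + 3*a)

Recognize a difference of squares with the parts v and 3*a.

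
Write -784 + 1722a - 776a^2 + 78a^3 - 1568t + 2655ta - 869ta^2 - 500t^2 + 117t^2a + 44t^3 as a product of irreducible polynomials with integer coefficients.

Group: t(44t^2 - 147ta + 116t + 13a^2 - 99a + 56) + (6a - 14)(44t^2 - 147ta + 116t + 13a^2 - 99a + 56); both groups contain (44t^2 - 147ta + 116t + 13a^2 - 99a + 56), so (t + 6a - 14) is a factor with cofactor 44t^2 - 147ta + 116t + 13a^2 - 99a + 56.
The cofactor groups again: 44t^2 - 147ta + 116t + 13a^2 - 99a + 56 = 11t(4t - 13a + 8) + (-a + 7)(4t - 13a + 8); both groups contain (4t - 13a + 8), giving (11t - a + 7)(4t - 13a + 8).

(4t - 13a + 8)(11t - a + 7)(t + 6a - 14)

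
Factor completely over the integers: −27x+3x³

3x(x+3)(x−3)

Pull out the common factor 3x; x²−9 is a difference of squares.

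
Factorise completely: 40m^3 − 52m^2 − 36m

Pull out the common factor 4m, then factor the remaining trinomial.

4m(2m + 1)(5m − 9)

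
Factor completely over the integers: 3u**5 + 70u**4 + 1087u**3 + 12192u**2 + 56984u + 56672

(3u + 4)(u + 11)(u + 7)(u**2 + 4u + 184)

Trying the rational-root candidates, u = −7 is a root, so (u + 7) is a factor; dividing leaves 3u**4 + 49u**3 + 744u**2 + 6984u + 8096.
Continuing, u = −11 is a root, giving the factor (u + 11) and quotient 3u**3 + 16u**2 + 568u + 736.
Continuing, u = −4/3 is a root, so (3u + 4) divides it; the quotient is u**2 + 4u + 184.
The quadratic u**2 + 4u + 184 has discriminant −720 < 0 and is irreducible over ℤ.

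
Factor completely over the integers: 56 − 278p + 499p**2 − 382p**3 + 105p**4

(3p − 2)(5p − 7)(7p − 4)(p − 1)

Trying the rational-root candidates, p = 7/5 is a root, so (5p − 7) is a factor; dividing leaves 21p**3 − 47p**2 + 34p − 8.
Continuing, p = 4/7 is a root, so (7p − 4) divides it; the quotient is 3p**2 − 5p + 2.
The remaining quadratic factors as (p − 1)(3p − 2).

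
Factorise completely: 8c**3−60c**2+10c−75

Group as (8c**3+10c) + (−60c**2−75) = 2c(4c**2+5) − 15(4c**2+5).
Both groups share the factor (4c**2+5).

(2c−15)(4c**2+5)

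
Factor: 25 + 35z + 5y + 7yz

Group as (7yz + 5y) + (35z + 25) = y(7z + 5) + 5(7z + 5).
Both groups share the factor (7z + 5).

(7z + 5)(y + 5)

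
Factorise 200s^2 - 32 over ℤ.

Factor out 8, leaving 25s^2 - 4, which is a difference of two squares.

8(5s + 2)(5s - 2)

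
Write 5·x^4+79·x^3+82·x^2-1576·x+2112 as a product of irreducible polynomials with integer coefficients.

Among the possible rational roots, x = 11/5 is a root, so (5·x-11) divides it; the quotient is x^3+18·x^2+56·x-192.
Continuing, x = -12 is a root, giving the factor (x+12) and quotient x^2+6·x-16.
The remaining quadratic factors as (x+8)(x-2).

(5·x-11)·(x+12)·(x+8)·(x-2)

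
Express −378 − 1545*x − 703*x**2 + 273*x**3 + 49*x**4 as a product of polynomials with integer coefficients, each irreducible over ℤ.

(7*x + 2)*(7*x + 9)*(x + 7)*(x − 3)

Among the possible rational roots, x = 3 is a root, so (x − 3) is a factor; dividing leaves 49*x**3 + 420*x**2 + 557*x + 126.
Continuing, x = −2/7 is a root, so (7*x + 2) divides it; the quotient is 7*x**2 + 58*x + 63.
The remaining quadratic factors as (7*x + 9)(x + 7).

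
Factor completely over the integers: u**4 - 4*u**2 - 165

Substitute w = u**2 to get a quadratic in w, then factor.
u**2 + 11 is irreducible over ℤ (always positive, so no real roots).
u**2 - 15 is irreducible over ℤ (15 is not a perfect square).

(u**2 + 11)*(u**2 - 15)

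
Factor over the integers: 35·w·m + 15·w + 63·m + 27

Group as (35·w·m + 15·w) + (63·m + 27) = 5·w·(7·m + 3) + 9·(7·m + 3).
Both groups share the factor (7·m + 3).

(5·w + 9)·(7·m + 3)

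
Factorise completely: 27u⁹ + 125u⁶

u⁶(3u + 5)(9u² − 15u + 25)

Pull out the common factor u⁶, leaving 27u³ + 125.
Recognize a sum of cubes with the parts 5 and 3u.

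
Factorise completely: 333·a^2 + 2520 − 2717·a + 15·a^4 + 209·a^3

Among the possible rational roots, a = −9 is a root, giving the factor (a + 9) and quotient 15·a^3 + 74·a^2 − 333·a + 280.
Continuing, a = 7/5 is a root, so (5·a − 7) divides it; the quotient is 3·a^2 + 19·a − 40.
The remaining quadratic factors as (3·a − 5)(a + 8).

(3·a − 5)·(5·a − 7)·(a + 8)·(a + 9)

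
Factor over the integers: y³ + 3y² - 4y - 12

(y + 2)(y + 3)(y - 2)

Among the possible rational roots, y = -3 is a root, so (y + 3) divides it; the quotient is y² - 4.
The remaining quadratic factors as (y + 2)(y - 2).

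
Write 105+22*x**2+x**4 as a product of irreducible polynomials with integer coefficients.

Substitute u = x**2 to get a quadratic in u, then factor.
x**2+15 is irreducible over ℤ (always positive, so no real roots).
x**2+7 is irreducible over ℤ (always positive, so no real roots).

(x**2+15)*(x**2+7)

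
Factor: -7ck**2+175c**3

Every term has a factor of 7c. Then 25c**2-k**2 = (5c)² − (k)².

7c(5c+k)(5c-k)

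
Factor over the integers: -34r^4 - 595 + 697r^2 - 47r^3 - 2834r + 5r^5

(5r + 1)(r + 5)(r - 7)(r^2 - 5r + 17)

Trying the rational-root candidates, r = -1/5 is a root, giving the factor (5r + 1) and quotient r^4 - 7r^3 - 8r^2 + 141r - 595.
Then r = 7 is a root, so (r - 7) divides it; the quotient is r^3 - 8r + 85.
Next, r = -5 is a root, so (r + 5) is a factor; dividing leaves r^2 - 5r + 17.
The quadratic r^2 - 5r + 17 has discriminant -43 < 0 and is irreducible over ℤ.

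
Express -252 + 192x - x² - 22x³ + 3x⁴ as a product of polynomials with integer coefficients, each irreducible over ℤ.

Among the possible rational roots, x = 7/3 is a root, giving the factor (3x - 7) and quotient x³ - 5x² - 12x + 36.
Next, x = 2 is a root, so (x - 2) divides it; the quotient is x² - 3x - 18.
The remaining quadratic factors as (x + 3)(x - 6).

(3x - 7)(x + 3)(x - 2)(x - 6)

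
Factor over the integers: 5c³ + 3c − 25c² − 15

(c − 5)(5c² + 3)

Group as (5c³ + 3c) + (−25c² − 15) = c(5c² + 3) − 5(5c² + 3).
Both groups share the factor (5c² + 3).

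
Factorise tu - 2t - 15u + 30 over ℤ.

(t - 15)(u - 2)

Group as (tu - 2t) + (-15u + 30) = t(u - 2) - 15(u - 2).
Both groups share the factor (u - 2).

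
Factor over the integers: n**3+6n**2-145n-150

Trying the rational-root candidates, n = 10 is a root, so (n-10) is a factor; dividing leaves n**2+16n+15.
The remaining quadratic factors as (n+1)(n+15).

(n+1)(n+15)(n-10)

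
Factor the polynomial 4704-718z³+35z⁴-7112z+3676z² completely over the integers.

Trying the rational-root candidates, z = 2 is a root, giving the factor (z-2) and quotient 35z³-648z²+2380z-2352.
Next, z = 14 is a root, so (z-14) is a factor; dividing leaves 35z²-158z+168.
The remaining quadratic factors as (5z-14)(7z-12).

(5z-14)(7z-12)(z-14)(z-2)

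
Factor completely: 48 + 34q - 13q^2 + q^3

Trying the rational-root candidates, q = 8 is a root, so (q - 8) divides it; the quotient is q^2 - 5q - 6.
The remaining quadratic factors as (q + 1)(q - 6).

(q + 1)(q - 6)(q - 8)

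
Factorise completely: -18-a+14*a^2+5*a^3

Among the possible rational roots, a = 1 is a root, so (a-1) is a factor; dividing leaves 5*a^2+19*a+18.
The remaining quadratic factors as (5*a+9)(a+2).

(5*a+9)*(a+2)*(a-1)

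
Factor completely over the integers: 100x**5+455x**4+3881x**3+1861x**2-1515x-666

(4x+3)(5x+2)(5x-3)(x**2+4x+37)

Trying the rational-root candidates, x = 3/5 is a root, so (5x-3) is a factor; dividing leaves 20x**4+103x**3+838x**2+875x+222.
Then x = -2/5 is a root, so (5x+2) is a factor; dividing leaves 4x**3+19x**2+160x+111.
Next, x = -3/4 is a root, so (4x+3) is a factor; dividing leaves x**2+4x+37.
The quadratic x**2+4x+37 has discriminant -132 < 0 and is irreducible over ℤ.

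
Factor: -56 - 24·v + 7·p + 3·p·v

(3·v + 7)·(p - 8)

Group as (3·p·v + 7·p) + (-24·v - 56) = p·(3·v + 7) - 8·(3·v + 7).
Both groups share the factor (3·v + 7).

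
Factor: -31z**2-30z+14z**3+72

Trying the rational-root candidates, z = 2 is a root, so (z-2) is a factor; dividing leaves 14z**2-3z-36.
The remaining quadratic factors as (7z-12)(2z+3).

(2z+3)(7z-12)(z-2)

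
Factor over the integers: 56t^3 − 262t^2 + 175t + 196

(2t − 7)(4t − 7)(7t + 4)

By the rational root theorem, t = 7/2 is a root, giving the factor (2t − 7) and quotient 28t^2 − 33t − 28.
The remaining quadratic factors as (7t + 4)(4t − 7).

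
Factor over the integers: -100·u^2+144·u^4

Every term has a factor of 4·u^2. Then 36·u^2-25 = (6·u)² − (5)².

4·u^2·(6·u+5)·(6·u-5)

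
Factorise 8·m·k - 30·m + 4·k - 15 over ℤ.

Group as (8·m·k - 30·m) + (4·k - 15) = 2·m·(4·k - 15) + (4·k - 15).
Both groups share the factor (4·k - 15).

(2·m + 1)·(4·k - 15)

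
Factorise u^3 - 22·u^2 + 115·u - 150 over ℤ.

Among the possible rational roots, u = 2 is a root, so (u - 2) divides it; the quotient is u^2 - 20·u + 75.
The remaining quadratic factors as (u - 15)(u - 5).

(u - 15)·(u - 2)·(u - 5)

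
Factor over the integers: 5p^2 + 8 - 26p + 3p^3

(3p - 1)(p + 4)(p - 2)

Among the possible rational roots, p = 1/3 is a root, giving the factor (3p - 1) and quotient p^2 + 2p - 8.
The remaining quadratic factors as (p - 2)(p + 4).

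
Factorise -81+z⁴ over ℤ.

Difference of squares twice: with A = z and B = 3, A⁴ − B⁴ = (A² − B²)(A² + B²), and A² − B² factors again.

(z+3)*(z-3)*(z²+9)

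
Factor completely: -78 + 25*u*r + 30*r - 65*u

Group as (25*u*r - 65*u) + (30*r - 78) = 5*u*(5*r - 13) + 6*(5*r - 13).
Both groups share the factor (5*r - 13).

(5*r - 13)*(5*u + 6)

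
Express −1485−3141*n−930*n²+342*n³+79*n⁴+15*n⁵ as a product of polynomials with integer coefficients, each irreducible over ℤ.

Trying the rational-root candidates, n = 3 is a root, so (n−3) is a factor; dividing leaves 15*n⁴+124*n³+714*n²+1212*n+495.
Next, n = −5/3 is a root, so (3*n+5) is a factor; dividing leaves 5*n³+33*n²+183*n+99.
Then n = −3/5 is a root, so (5*n+3) is a factor; dividing leaves n²+6*n+33.
The quadratic n²+6*n+33 has discriminant −96 < 0 and is irreducible over ℤ.

(3*n+5)*(5*n+3)*(n−3)*(n²+6*n+33)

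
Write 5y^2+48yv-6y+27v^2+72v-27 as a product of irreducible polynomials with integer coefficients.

(5y+3v+9)(y+9v-3)

Group: y(5y+3v+9) + (9v-3)(5y+3v+9); both groups contain (5y+3v+9).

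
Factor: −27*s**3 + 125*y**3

−(3*s − 5*y)*(9*s**2 + 15*s*y + 25*y**2)

Recognize a difference of cubes with the parts 5*y and 3*s.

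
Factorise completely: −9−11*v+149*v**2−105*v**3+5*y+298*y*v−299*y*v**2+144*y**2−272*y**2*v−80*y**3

Group: 5*y*(−16*y**2−32*y*v−15*v**2+2*v+1) + (7*v−9)*(−16*y**2−32*y*v−15*v**2+2*v+1); both groups contain (−16*y**2−32*y*v−15*v**2+2*v+1), so (5*y+7*v−9) is a factor with cofactor −16*y**2−32*y*v−15*v**2+2*v+1.
The cofactor groups again: −16*y**2−32*y*v−15*v**2+2*v+1 = −4*y*(4*y+3*v−1) + (−5*v−1)*(4*y+3*v−1); both groups contain (4*y+3*v−1), giving −(4*y+5*v+1)*(4*y+3*v−1).

−(4*y+3*v−1)*(4*y+5*v+1)*(5*y+7*v−9)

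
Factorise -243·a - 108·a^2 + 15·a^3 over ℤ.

Pull out the common factor 3·a, then factor the remaining trinomial.

3·a·(5·a + 9)·(a - 9)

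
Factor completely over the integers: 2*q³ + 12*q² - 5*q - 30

(q + 6)*(2*q² - 5)

Group as (2*q³ - 5*q) + (12*q² - 30) = q*(2*q² - 5) + 6*(2*q² - 5).
Both groups share the factor (2*q² - 5).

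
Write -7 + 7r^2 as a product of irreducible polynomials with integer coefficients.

Every term has a factor of 7. Then r^2 - 1 = (r)² − (1)².

7(r + 1)(r - 1)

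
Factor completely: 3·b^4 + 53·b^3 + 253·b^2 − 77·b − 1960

Trying the rational-root candidates, b = 7/3 is a root, so (3·b − 7) divides it; the quotient is b^3 + 20·b^2 + 131·b + 280.
Continuing, b = −8 is a root, so (b + 8) divides it; the quotient is b^2 + 12·b + 35.
The remaining quadratic factors as (b + 7)(b + 5).

(3·b − 7)·(b + 5)·(b + 7)·(b + 8)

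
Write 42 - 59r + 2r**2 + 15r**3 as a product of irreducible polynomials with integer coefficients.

Testing divisors of the constant over divisors of the leading coefficient, r = 1 is a root, giving the factor (r - 1) and quotient 15r**2 + 17r - 42.
The remaining quadratic factors as (3r + 7)(5r - 6).

(3r + 7)(5r - 6)(r - 1)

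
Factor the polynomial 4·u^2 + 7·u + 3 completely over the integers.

(4·u + 3)·(u + 1)

Need a pair with product 4·3 = 12 and sum 7: that's 3 and 4.
Split the middle term: 4·u^2 + 3·u + 4·u + 3 = u·(4·u + 3) + (4·u + 3).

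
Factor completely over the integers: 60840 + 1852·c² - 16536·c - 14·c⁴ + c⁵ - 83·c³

Among the possible rational roots, c = 6 is a root, giving the factor (c - 6) and quotient c⁴ - 8·c³ - 131·c² + 1066·c - 10140.
Then c = 15 is a root, so (c - 15) is a factor; dividing leaves c³ + 7·c² - 26·c + 676.
Then c = -13 is a root, so (c + 13) divides it; the quotient is c² - 6·c + 52.
The quadratic c² - 6·c + 52 has discriminant -172 < 0 and is irreducible over ℤ.

(c + 13)·(c - 15)·(c - 6)·(c² - 6·c + 52)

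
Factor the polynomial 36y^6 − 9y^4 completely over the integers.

Factor out 9y^4 first: what remains is 4y^2 − 1.
Recognize a difference of squares with the parts 2y and 1.

9y^4(2y + 1)(2y − 1)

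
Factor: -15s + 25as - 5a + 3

Group as (25as - 5a) + (-15s + 3) = 5a(5s - 1) - 3(5s - 1).
Both groups share the factor (5s - 1).

(5a - 3)(5s - 1)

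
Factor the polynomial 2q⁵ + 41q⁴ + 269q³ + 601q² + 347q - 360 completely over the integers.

(2q - 1)(q + 8)(q + 9)(q² + 4q + 5)

By the rational root theorem, q = 1/2 is a root, so (2q - 1) divides it; the quotient is q⁴ + 21q³ + 145q² + 373q + 360.
Next, q = -8 is a root, so (q + 8) is a factor; dividing leaves q³ + 13q² + 41q + 45.
Next, q = -9 is a root, so (q + 9) is a factor; dividing leaves q² + 4q + 5.
The quadratic q² + 4q + 5 has discriminant -4 < 0 and is irreducible over ℤ.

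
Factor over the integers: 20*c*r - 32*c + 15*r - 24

Group as (20*c*r - 32*c) + (15*r - 24) = 4*c*(5*r - 8) + 3*(5*r - 8).
Both groups share the factor (5*r - 8).

(4*c + 3)*(5*r - 8)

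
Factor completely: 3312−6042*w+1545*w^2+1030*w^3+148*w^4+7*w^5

By the rational root theorem, w = 1 is a root, so (w−1) is a factor; dividing leaves 7*w^4+155*w^3+1185*w^2+2730*w−3312.
Then w = −8 is a root, so (w+8) is a factor; dividing leaves 7*w^3+99*w^2+393*w−414.
Next, w = 6/7 is a root, so (7*w−6) is a factor; dividing leaves w^2+15*w+69.
The quadratic w^2+15*w+69 has discriminant −51 < 0 and is irreducible over ℤ.

(7*w−6)*(w+8)*(w−1)*(w^2+15*w+69)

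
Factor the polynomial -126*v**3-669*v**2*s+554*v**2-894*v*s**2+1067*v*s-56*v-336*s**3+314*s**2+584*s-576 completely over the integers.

Group: 9*v*(-14*v**2-65*v*s+74*v-56*s**2+127*s-72) + (6*s+8)*(-14*v**2-65*v*s+74*v-56*s**2+127*s-72); both groups contain (-14*v**2-65*v*s+74*v-56*s**2+127*s-72), so (9*v+6*s+8) is a factor with cofactor -14*v**2-65*v*s+74*v-56*s**2+127*s-72.
The cofactor groups again: -14*v**2-65*v*s+74*v-56*s**2+127*s-72 = -2*v*(7*v+8*s-9) + (-7*s+8)*(7*v+8*s-9); both groups contain (7*v+8*s-9), giving -(2*v+7*s-8)*(7*v+8*s-9).

-(9*v+6*s+8)*(2*v+7*s-8)*(7*v+8*s-9)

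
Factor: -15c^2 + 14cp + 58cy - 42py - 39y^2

Group: -15c(c - 3y) + (14p + 13y)(c - 3y); both groups contain (c - 3y).

-(15c - 14p - 13y)(c - 3y)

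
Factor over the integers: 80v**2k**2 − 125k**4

Factor out 5k**2, leaving 16v**2 − 25k**2, which is a difference of two squares.

5k**2(4v − 5k)(4v + 5k)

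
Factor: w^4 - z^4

(w + z)(w - z)(w^2 + z^2)

Write as (w^2)² − (z^2)², then factor w^2 - z^2 once more.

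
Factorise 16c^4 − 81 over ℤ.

(2c + 3)(2c − 3)(4c^2 + 9)

Difference of squares twice: with A = 2c and B = 3, A⁴ − B⁴ = (A² − B²)(A² + B²), and A² − B² factors again.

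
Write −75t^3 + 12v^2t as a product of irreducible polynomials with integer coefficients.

Pull out the common factor 3t; 4v^2 − 25t^2 is a difference of squares.

3t(2v − 5t)(2v + 5t)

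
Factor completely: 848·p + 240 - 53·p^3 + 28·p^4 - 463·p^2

(4·p + 1)·(7·p - 15)·(p + 4)·(p - 4)

Trying the rational-root candidates, p = -1/4 is a root, so (4·p + 1) is a factor; dividing leaves 7·p^3 - 15·p^2 - 112·p + 240.
Next, p = 4 is a root, so (p - 4) divides it; the quotient is 7·p^2 + 13·p - 60.
The remaining quadratic factors as (p + 4)(7·p - 15).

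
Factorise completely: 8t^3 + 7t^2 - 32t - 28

Group as (8t^3 - 32t) + (7t^2 - 28) = 8t(t^2 - 4) + 7(t^2 - 4).
Both groups share the factor (t^2 - 4).

(8t + 7)(t + 2)(t - 2)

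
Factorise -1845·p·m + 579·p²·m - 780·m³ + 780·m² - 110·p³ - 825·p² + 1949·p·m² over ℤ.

Group: 2·p·(-55·p² - 123·p·m + 52·m²) + (-15·m + 15)·(-55·p² - 123·p·m + 52·m²); both groups contain (-55·p² - 123·p·m + 52·m²), so (2·p - 15·m + 15) is a factor with cofactor -55·p² - 123·p·m + 52·m².
The cofactor groups again: -55·p² - 123·p·m + 52·m² = -5·p·(11·p - 4·m) - 13·m·(11·p - 4·m); both groups contain (11·p - 4·m), giving -(5·p + 13·m)·(11·p - 4·m).

-(2·p - 15·m + 15)·(11·p - 4·m)·(5·p + 13·m)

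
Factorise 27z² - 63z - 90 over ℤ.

Pull out the common factor 9, then factor the remaining trinomial.

9(3z - 10)(z + 1)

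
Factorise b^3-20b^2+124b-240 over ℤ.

Testing divisors of the constant over divisors of the leading coefficient, b = 6 is a root, so (b-6) is a factor; dividing leaves b^2-14b+40.
The remaining quadratic factors as (b-4)(b-10).

(b-10)(b-4)(b-6)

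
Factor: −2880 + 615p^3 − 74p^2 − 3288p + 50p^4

(2p − 5)(5p + 6)(5p + 8)(p + 12)

Testing divisors of the constant over divisors of the leading coefficient, p = −8/5 is a root, so (5p + 8) is a factor; dividing leaves 10p^3 + 107p^2 − 186p − 360.
Next, p = 5/2 is a root, so (2p − 5) is a factor; dividing leaves 5p^2 + 66p + 72.
The remaining quadratic factors as (p + 12)(5p + 6).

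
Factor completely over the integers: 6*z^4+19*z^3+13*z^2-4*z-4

(2*z-1)*(3*z+2)*(z+1)*(z+2)

Trying the rational-root candidates, z = -1 is a root, giving the factor (z+1) and quotient 6*z^3+13*z^2-4.
Next, z = 1/2 is a root, so (2*z-1) is a factor; dividing leaves 3*z^2+8*z+4.
The remaining quadratic factors as (z+2)(3*z+2).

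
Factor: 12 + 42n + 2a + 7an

(7n + 2)(a + 6)

Group as (7an + 2a) + (42n + 12) = a(7n + 2) + 6(7n + 2).
Both groups share the factor (7n + 2).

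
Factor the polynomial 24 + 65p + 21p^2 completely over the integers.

(3p + 8)(7p + 3)

Need a pair with product 21·24 = 504 and sum 65: that's 9 and 56.
Split the middle term: 21p^2 + 9p + 56p + 24 = 3p(7p + 3) + 8(7p + 3).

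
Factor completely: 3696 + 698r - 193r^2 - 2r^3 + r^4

Testing divisors of the constant over divisors of the leading coefficient, r = 11 is a root, giving the factor (r - 11) and quotient r^3 + 9r^2 - 94r - 336.
Then r = -3 is a root, so (r + 3) divides it; the quotient is r^2 + 6r - 112.
The remaining quadratic factors as (r - 8)(r + 14).

(r + 14)(r + 3)(r - 11)(r - 8)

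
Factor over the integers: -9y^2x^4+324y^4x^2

Factor out 9y^2x^2, leaving 36y^2-x^2, which is a difference of two squares.

9x^2y^2(6y-x)(6y+x)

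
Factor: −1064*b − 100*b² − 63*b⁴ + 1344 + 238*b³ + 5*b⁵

Trying the rational-root candidates, b = −2 is a root, so (b + 2) is a factor; dividing leaves 5*b⁴ − 73*b³ + 384*b² − 868*b + 672.
Then b = 6 is a root, so (b − 6) is a factor; dividing leaves 5*b³ − 43*b² + 126*b − 112.
Next, b = 8/5 is a root, giving the factor (5*b − 8) and quotient b² − 7*b + 14.
The quadratic b² − 7*b + 14 has discriminant −7 < 0 and is irreducible over ℤ.

(5*b − 8)*(b + 2)*(b − 6)*(b² − 7*b + 14)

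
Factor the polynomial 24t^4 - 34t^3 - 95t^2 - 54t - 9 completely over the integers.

Among the possible rational roots, t = -1/2 is a root, so (2t + 1) is a factor; dividing leaves 12t^3 - 23t^2 - 36t - 9.
Then t = -3/4 is a root, so (4t + 3) divides it; the quotient is 3t^2 - 8t - 3.
The remaining quadratic factors as (3t + 1)(t - 3).

(2t + 1)(3t + 1)(4t + 3)(t - 3)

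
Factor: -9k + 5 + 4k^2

Need a pair with product 4·5 = 20 and sum -9: that's -4 and -5.
Split the middle term: 4k^2 - 4k - 5k + 5 = 4k(k - 1) - 5(k - 1).

(4k - 5)(k - 1)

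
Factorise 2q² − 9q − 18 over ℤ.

(2q + 3)(q − 6)

Need a pair with product 2·(−18) = −36 and sum −9: that's −12 and 3.
Split the middle term: 2q² − 12q + 3q − 18 = 2q(q − 6) + 3(q − 6).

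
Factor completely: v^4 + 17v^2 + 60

Substitute u = v^2 to get a quadratic in u, then factor.
v^2 + 12 is irreducible over ℤ (always positive, so no real roots).
v^2 + 5 is irreducible over ℤ (always positive, so no real roots).

(v^2 + 12)(v^2 + 5)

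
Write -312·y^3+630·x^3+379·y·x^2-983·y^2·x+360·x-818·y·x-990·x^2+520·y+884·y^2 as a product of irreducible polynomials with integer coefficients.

-(8·y-7·x+4)·(3·y+10·x-10)·(13·y+9·x)

Group: 3·y·(-104·y^2+19·y·x-52·y+63·x^2-36·x) + (10·x-10)·(-104·y^2+19·y·x-52·y+63·x^2-36·x); both groups contain (-104·y^2+19·y·x-52·y+63·x^2-36·x), so (3·y+10·x-10) is a factor with cofactor -104·y^2+19·y·x-52·y+63·x^2-36·x.
The cofactor groups again: -104·y^2+19·y·x-52·y+63·x^2-36·x = -13·y·(8·y-7·x+4) - 9·x·(8·y-7·x+4); both groups contain (8·y-7·x+4), giving -(13·y+9·x)·(8·y-7·x+4).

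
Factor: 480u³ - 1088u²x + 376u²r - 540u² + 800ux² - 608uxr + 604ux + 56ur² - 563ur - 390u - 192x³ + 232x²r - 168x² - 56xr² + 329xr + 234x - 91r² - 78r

Group: 12u(40u² - 64ux + 8ur - 65u + 24x² - 8xr + 39x - 13r) + (-8x + 7r + 6)(40u² - 64ux + 8ur - 65u + 24x² - 8xr + 39x - 13r); both groups contain (40u² - 64ux + 8ur - 65u + 24x² - 8xr + 39x - 13r), so (12u - 8x + 7r + 6) is a factor with cofactor 40u² - 64ux + 8ur - 65u + 24x² - 8xr + 39x - 13r.
The cofactor groups again: 40u² - 64ux + 8ur - 65u + 24x² - 8xr + 39x - 13r = 5u(8u - 8x - 13) + (-3x + r)(8u - 8x - 13); both groups contain (8u - 8x - 13), giving (5u - 3x + r)(8u - 8x - 13).

(12u - 8x + 7r + 6)(8u - 8x - 13)(5u - 3x + r)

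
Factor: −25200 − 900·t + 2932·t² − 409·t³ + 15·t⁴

By the rational root theorem, t = 14/3 is a root, so (3·t − 14) is a factor; dividing leaves 5·t³ − 113·t² + 450·t + 1800.
Next, t = −12/5 is a root, giving the factor (5·t + 12) and quotient t² − 25·t + 150.
The remaining quadratic factors as (t − 15)(t − 10).

(3·t − 14)·(5·t + 12)·(t − 10)·(t − 15)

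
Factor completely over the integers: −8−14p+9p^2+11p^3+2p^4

(2p+1)(p+2)(p+4)(p−1)

Among the possible rational roots, p = −2 is a root, so (p+2) is a factor; dividing leaves 2p^3+7p^2−5p−4.
Continuing, p = −1/2 is a root, giving the factor (2p+1) and quotient p^2+3p−4.
The remaining quadratic factors as (p−1)(p+4).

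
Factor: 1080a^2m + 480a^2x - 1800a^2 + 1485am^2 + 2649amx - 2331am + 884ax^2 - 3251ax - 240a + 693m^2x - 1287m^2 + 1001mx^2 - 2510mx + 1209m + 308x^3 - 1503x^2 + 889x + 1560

(15a + 7x - 13)(8a + 11m + 11x + 8)(9m + 4x - 15)

Group: 8a(135am + 60ax - 225a + 63mx - 117m + 28x^2 - 157x + 195) + (11m + 11x + 8)(135am + 60ax - 225a + 63mx - 117m + 28x^2 - 157x + 195); both groups contain (135am + 60ax - 225a + 63mx - 117m + 28x^2 - 157x + 195), so (8a + 11m + 11x + 8) is a factor with cofactor 135am + 60ax - 225a + 63mx - 117m + 28x^2 - 157x + 195.
The cofactor groups again: 135am + 60ax - 225a + 63mx - 117m + 28x^2 - 157x + 195 = 9m(15a + 7x - 13) + (4x - 15)(15a + 7x - 13); both groups contain (15a + 7x - 13), giving (9m + 4x - 15)(15a + 7x - 13).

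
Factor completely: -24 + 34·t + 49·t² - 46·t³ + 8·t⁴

(2·t - 1)·(4·t + 3)·(t - 2)·(t - 4)

By the rational root theorem, t = 1/2 is a root, so (2·t - 1) is a factor; dividing leaves 4·t³ - 21·t² + 14·t + 24.
Next, t = 2 is a root, so (t - 2) is a factor; dividing leaves 4·t² - 13·t - 12.
The remaining quadratic factors as (t - 4)(4·t + 3).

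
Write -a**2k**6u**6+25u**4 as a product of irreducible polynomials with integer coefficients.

Pull out the common factor u**4, leaving -a**2k**6u**2+25.
Recognize a difference of squares with the parts 5 and ak**3u.

-u**4(ak**3u+5)(ak**3u-5)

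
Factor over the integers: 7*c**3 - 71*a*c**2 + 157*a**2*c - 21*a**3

-(3*a - c)*(7*a - c)*(a - 7*c)

Group: a*(-21*a**2 + 10*a*c - c**2) - 7*c*(-21*a**2 + 10*a*c - c**2); both groups contain (-21*a**2 + 10*a*c - c**2), so (a - 7*c) is a factor with cofactor -21*a**2 + 10*a*c - c**2.
The cofactor groups again: -21*a**2 + 10*a*c - c**2 = -3*a*(7*a - c) + c*(7*a - c); both groups contain (7*a - c), giving -(3*a - c)*(7*a - c).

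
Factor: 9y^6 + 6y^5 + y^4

Factor out y^4 first: what remains is 9y^2 + 6y + 1.
Recognize a perfect-square trinomial with the parts 3y and 1.

y^4(3y + 1)^2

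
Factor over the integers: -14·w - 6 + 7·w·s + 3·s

Group as (7·w·s - 14·w) + (3·s - 6) = 7·w·(s - 2) + 3·(s - 2).
Both groups share the factor (s - 2).

(7·w + 3)·(s - 2)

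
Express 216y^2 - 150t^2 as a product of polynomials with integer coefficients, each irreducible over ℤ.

6(6y - 5t)(6y + 5t)

Pull out the common factor 6; 36y^2 - 25t^2 is a difference of squares.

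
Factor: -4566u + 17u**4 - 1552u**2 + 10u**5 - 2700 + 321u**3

Among the possible rational roots, u = -6/5 is a root, so (5u + 6) divides it; the quotient is 2u**4 + u**3 + 63u**2 - 386u - 450.
Continuing, u = 9/2 is a root, so (2u - 9) divides it; the quotient is u**3 + 5u**2 + 54u + 50.
Continuing, u = -1 is a root, so (u + 1) is a factor; dividing leaves u**2 + 4u + 50.
The quadratic u**2 + 4u + 50 has discriminant -184 < 0 and is irreducible over ℤ.

(2u - 9)(5u + 6)(u + 1)(u**2 + 4u + 50)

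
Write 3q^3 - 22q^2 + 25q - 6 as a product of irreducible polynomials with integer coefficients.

By the rational root theorem, q = 1 is a root, giving the factor (q - 1) and quotient 3q^2 - 19q + 6.
The remaining quadratic factors as (q - 6)(3q - 1).

(3q - 1)(q - 1)(q - 6)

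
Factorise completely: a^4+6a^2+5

(a^2+1)(a^2+5)

Substitute u = a^2 to get a quadratic in u, then factor.
a^2+5 is irreducible over ℤ (always positive, so no real roots).
a^2+1 is irreducible over ℤ (sum of squares).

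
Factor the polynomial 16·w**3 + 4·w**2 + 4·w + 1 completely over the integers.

Group as (16·w**3 + 4·w) + (4·w**2 + 1) = 4·w·(4·w**2 + 1) + (4·w**2 + 1).
Both groups share the factor (4·w**2 + 1).

(4·w + 1)·(4·w**2 + 1)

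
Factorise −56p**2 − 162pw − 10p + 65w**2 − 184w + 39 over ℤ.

−(14p − 5w + 13)(4p + 13w − 3)

Group: −4p(14p − 5w + 13) + (−13w + 3)(14p − 5w + 13); both groups contain (14p − 5w + 13).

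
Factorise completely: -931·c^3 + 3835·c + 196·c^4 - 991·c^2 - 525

(4·c - 7)·(7·c + 15)·(7·c - 1)·(c - 5)

Trying the rational-root candidates, c = 1/7 is a root, so (7·c - 1) is a factor; dividing leaves 28·c^3 - 129·c^2 - 160·c + 525.
Next, c = 7/4 is a root, so (4·c - 7) divides it; the quotient is 7·c^2 - 20·c - 75.
The remaining quadratic factors as (7·c + 15)(c - 5).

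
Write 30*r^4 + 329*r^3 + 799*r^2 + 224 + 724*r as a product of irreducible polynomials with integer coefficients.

(5*r + 4)*(6*r + 7)*(r + 1)*(r + 8)

Testing divisors of the constant over divisors of the leading coefficient, r = -4/5 is a root, so (5*r + 4) is a factor; dividing leaves 6*r^3 + 61*r^2 + 111*r + 56.
Next, r = -1 is a root, so (r + 1) divides it; the quotient is 6*r^2 + 55*r + 56.
The remaining quadratic factors as (6*r + 7)(r + 8).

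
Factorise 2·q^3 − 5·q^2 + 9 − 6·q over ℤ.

Among the possible rational roots, q = −3/2 is a root, so (2·q + 3) divides it; the quotient is q^2 − 4·q + 3.
The remaining quadratic factors as (q − 3)(q − 1).

(2·q + 3)·(q − 1)·(q − 3)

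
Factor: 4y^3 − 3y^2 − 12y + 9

Group as (4y^3 − 12y) + (−3y^2 + 9) = 4y(y^2 − 3) − 3(y^2 − 3).
Both groups share the factor (y^2 − 3).

(4y − 3)(y^2 − 3)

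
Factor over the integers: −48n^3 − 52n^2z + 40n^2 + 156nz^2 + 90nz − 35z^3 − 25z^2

Group: 2n(−24n^2 + 34nz + 20n − 7z^2 − 5z) + 5z(−24n^2 + 34nz + 20n − 7z^2 − 5z); both groups contain (−24n^2 + 34nz + 20n − 7z^2 − 5z), so (2n + 5z) is a factor with cofactor −24n^2 + 34nz + 20n − 7z^2 − 5z.
The cofactor groups again: −24n^2 + 34nz + 20n − 7z^2 − 5z = −4n(6n − 7z − 5) + z(6n − 7z − 5); both groups contain (6n − 7z − 5), giving −(4n − z)(6n − 7z − 5).

−(2n + 5z)(4n − z)(6n − 7z − 5)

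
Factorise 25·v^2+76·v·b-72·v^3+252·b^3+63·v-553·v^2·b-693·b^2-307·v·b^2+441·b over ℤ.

Group: 9·v·(-8·v^2-65·v·b+9·v-63·b^2+63·b) + (-4·b+7)·(-8·v^2-65·v·b+9·v-63·b^2+63·b); both groups contain (-8·v^2-65·v·b+9·v-63·b^2+63·b), so (9·v-4·b+7) is a factor with cofactor -8·v^2-65·v·b+9·v-63·b^2+63·b.
The cofactor groups again: -8·v^2-65·v·b+9·v-63·b^2+63·b = -v·(8·v+9·b-9) - 7·b·(8·v+9·b-9); both groups contain (8·v+9·b-9), giving -(v+7·b)·(8·v+9·b-9).

-(9·v-4·b+7)·(v+7·b)·(8·v+9·b-9)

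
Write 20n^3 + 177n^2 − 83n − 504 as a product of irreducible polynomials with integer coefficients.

(4n − 7)(5n + 8)(n + 9)

Trying the rational-root candidates, n = −9 is a root, so (n + 9) is a factor; dividing leaves 20n^2 − 3n − 56.
The remaining quadratic factors as (4n − 7)(5n + 8).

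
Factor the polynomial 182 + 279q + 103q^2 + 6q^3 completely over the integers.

By the rational root theorem, q = -1 is a root, giving the factor (q + 1) and quotient 6q^2 + 97q + 182.
The remaining quadratic factors as (6q + 13)(q + 14).

(6q + 13)(q + 1)(q + 14)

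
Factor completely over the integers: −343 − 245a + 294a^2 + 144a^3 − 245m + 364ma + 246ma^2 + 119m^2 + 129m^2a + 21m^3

Group: m(21m^2 + 66ma − 28m + 48a^2 − 14a − 49) + (3a + 7)(21m^2 + 66ma − 28m + 48a^2 − 14a − 49); both groups contain (21m^2 + 66ma − 28m + 48a^2 − 14a − 49), so (m + 3a + 7) is a factor with cofactor 21m^2 + 66ma − 28m + 48a^2 − 14a − 49.
The cofactor groups again: 21m^2 + 66ma − 28m + 48a^2 − 14a − 49 = 7m(3m + 6a − 7) + (8a + 7)(3m + 6a − 7); both groups contain (3m + 6a − 7), giving (7m + 8a + 7)(3m + 6a − 7).

(m + 3a + 7)(3m + 6a − 7)(7m + 8a + 7)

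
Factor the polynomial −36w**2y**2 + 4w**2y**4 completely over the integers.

Pull out the common factor 4w**2y**2, leaving y**2 − 9.
Recognize a difference of squares with the parts y and 3.

4w**2y**2(y + 3)(y − 3)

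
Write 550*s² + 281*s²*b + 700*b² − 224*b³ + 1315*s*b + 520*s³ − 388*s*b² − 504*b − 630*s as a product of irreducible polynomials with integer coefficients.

Group: 5*s*(104*s² − 27*s*b + 110*s − 56*b² + 175*b − 126) + 4*b*(104*s² − 27*s*b + 110*s − 56*b² + 175*b − 126); both groups contain (104*s² − 27*s*b + 110*s − 56*b² + 175*b − 126), so (5*s + 4*b) is a factor with cofactor 104*s² − 27*s*b + 110*s − 56*b² + 175*b − 126.
The cofactor groups again: 104*s² − 27*s*b + 110*s − 56*b² + 175*b − 126 = 8*s*(13*s + 8*b − 9) + (−7*b + 14)*(13*s + 8*b − 9); both groups contain (13*s + 8*b − 9), giving (8*s − 7*b + 14)*(13*s + 8*b − 9).

(8*s − 7*b + 14)*(5*s + 4*b)*(13*s + 8*b − 9)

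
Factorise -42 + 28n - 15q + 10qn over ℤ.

(2n - 3)(5q + 14)

Group as (10qn - 15q) + (28n - 42) = 5q(2n - 3) + 14(2n - 3).
Both groups share the factor (2n - 3).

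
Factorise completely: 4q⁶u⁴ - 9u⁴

Pull out the common factor u⁴, leaving 4q⁶ - 9.
Recognize a difference of squares with the parts 2q³ and 3.

u⁴(2q³ + 3)(2q³ - 3)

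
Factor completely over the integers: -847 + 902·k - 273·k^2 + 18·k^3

Among the possible rational roots, k = 7/3 is a root, giving the factor (3·k - 7) and quotient 6·k^2 - 77·k + 121.
The remaining quadratic factors as (6·k - 11)(k - 11).

(3·k - 7)·(6·k - 11)·(k - 11)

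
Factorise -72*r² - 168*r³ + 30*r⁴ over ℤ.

Pull out the common factor 6*r², then factor the remaining trinomial.

6*r²*(5*r + 2)*(r - 6)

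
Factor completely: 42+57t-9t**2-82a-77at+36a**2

Group: 9a(4a-9t-6) + (t-7)(4a-9t-6); both groups contain (4a-9t-6).

(4a-9t-6)(9a+t-7)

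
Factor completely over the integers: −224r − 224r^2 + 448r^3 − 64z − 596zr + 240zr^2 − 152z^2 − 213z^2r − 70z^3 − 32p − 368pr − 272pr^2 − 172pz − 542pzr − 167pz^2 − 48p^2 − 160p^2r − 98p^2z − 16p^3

−(2p + 7z + 8r + 4)(8p + 5z − 8r + 8)(p + 2z + 7r)

Group: 8p(−2p^2 − 11pz − 22pr − 4p − 14z^2 − 65zr − 8z − 56r^2 − 28r) + (5z − 8r + 8)(−2p^2 − 11pz − 22pr − 4p − 14z^2 − 65zr − 8z − 56r^2 − 28r); both groups contain (−2p^2 − 11pz − 22pr − 4p − 14z^2 − 65zr − 8z − 56r^2 − 28r), so (8p + 5z − 8r + 8) is a factor with cofactor −2p^2 − 11pz − 22pr − 4p − 14z^2 − 65zr − 8z − 56r^2 − 28r.
The cofactor groups again: −2p^2 − 11pz − 22pr − 4p − 14z^2 − 65zr − 8z − 56r^2 − 28r = −p(2p + 7z + 8r + 4) + (−2z − 7r)(2p + 7z + 8r + 4); both groups contain (2p + 7z + 8r + 4), giving −(p + 2z + 7r)(2p + 7z + 8r + 4).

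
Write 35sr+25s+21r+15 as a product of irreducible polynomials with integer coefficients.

(5s+3)(7r+5)

Group as (35sr+25s) + (21r+15) = 5s(7r+5) + 3(7r+5).
Both groups share the factor (7r+5).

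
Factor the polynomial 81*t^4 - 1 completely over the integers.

(3*t + 1)*(3*t - 1)*(9*t^2 + 1)

(3*t)⁴ − (1)⁴ = ((3*t)² − (1)²)((3*t)² + (1)²); the first factor splits again, the second (9*t^2 + 1) is irreducible.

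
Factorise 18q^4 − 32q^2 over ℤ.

2q^2(3q + 4)(3q − 4)

Factor out 2q^2, leaving 9q^2 − 16, which is a difference of two squares.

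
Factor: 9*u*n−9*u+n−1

Group as (9*u*n−9*u) + (n−1) = 9*u*(n−1) + (n−1).
Both groups share the factor (n−1).

(9*u+1)*(n−1)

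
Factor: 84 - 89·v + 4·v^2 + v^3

Trying the rational-root candidates, v = 1 is a root, so (v - 1) divides it; the quotient is v^2 + 5·v - 84.
The remaining quadratic factors as (v - 7)(v + 12).

(v + 12)·(v - 1)·(v - 7)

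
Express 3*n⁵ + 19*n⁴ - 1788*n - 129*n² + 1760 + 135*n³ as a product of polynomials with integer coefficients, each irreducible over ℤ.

(3*n - 8)*(n + 4)*(n - 1)*(n² + 6*n + 55)

Among the possible rational roots, n = -4 is a root, giving the factor (n + 4) and quotient 3*n⁴ + 7*n³ + 107*n² - 557*n + 440.
Then n = 8/3 is a root, so (3*n - 8) is a factor; dividing leaves n³ + 5*n² + 49*n - 55.
Next, n = 1 is a root, so (n - 1) divides it; the quotient is n² + 6*n + 55.
The quadratic n² + 6*n + 55 has discriminant -184 < 0 and is irreducible over ℤ.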